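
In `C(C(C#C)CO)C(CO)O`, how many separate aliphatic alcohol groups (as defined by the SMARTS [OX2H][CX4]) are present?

[OX2H][CX4] is the SMARTS for an aliphatic alcohol: a hydroxyl oxygen bound to an sp3 (X4) carbon.
The molecule carries 3 separate instances of a hydroxyl group (-OH) meeting every constraint; each maps to a distinct set of atoms, giving 3 matches.

3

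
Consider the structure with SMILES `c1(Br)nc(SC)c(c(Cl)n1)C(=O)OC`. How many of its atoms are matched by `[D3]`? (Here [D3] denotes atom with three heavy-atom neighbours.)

5

Check the 14 heavy atoms by environment: 2× n (aromatic, D2) → no; 4× c (aromatic, D3) → match; 1× C (D3) → match; 1× O (D1) → no; 1× O (D2) → no; 2× C (D1) → no; 1× S (D2) → no; 1× Cl (D1) → no; 1× Br (D1) → no.
Summing the matching environments: 4 + 1 = 5 matching atoms.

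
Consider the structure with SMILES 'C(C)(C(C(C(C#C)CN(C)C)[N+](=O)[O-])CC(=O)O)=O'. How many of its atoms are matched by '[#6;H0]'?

3

The query [#6;H0] means: any carbon with no attached hydrogen.
Check the 19 heavy atoms by environment: 2× C (H2) → no; 4× C (H1) → no; 1× N (H0) → no; 3× C (H3) → no; 1× N (charge +1, H0) → no; 1× O (charge -1, H0) → no; 3× O (H0) → no; 3× C (H0) → match; 1× O (H1) → no.
That gives 3 matching atoms.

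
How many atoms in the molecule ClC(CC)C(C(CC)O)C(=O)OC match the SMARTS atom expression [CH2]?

2

Check the 13 heavy atoms by environment: 3× C (H3) → no; 2× C (H2) → match; 3× C (H1) → no; 1× Cl (H0) → no; 1× C (H0) → no; 2× O (H0) → no; 1× O (H1) → no.
That gives 2 matching atoms.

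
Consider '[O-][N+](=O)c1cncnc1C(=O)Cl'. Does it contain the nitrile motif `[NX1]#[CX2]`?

No

The pattern [NX1]#[CX2] describes a nitrogen triple-bonded to a two-connected carbon — a nitrile.
The closest candidate here is a nitro group (-[N+](=O)[O-]), but there is no C#N triple bond. No other fragment satisfies the full query, so there is no match.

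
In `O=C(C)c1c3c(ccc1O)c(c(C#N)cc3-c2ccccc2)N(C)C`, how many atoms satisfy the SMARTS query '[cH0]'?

The query [cH0] means: aromatic carbon with no attached hydrogen (substituted or ring-fusion).
Check the 25 heavy atoms by environment: 8× c (aromatic, H0) → match; 8× c (aromatic, H1) → no; 2× C (H0) → no; 2× N (H0) → no; 1× O (H1) → no; 1× O (H0) → no; 3× C (H3) → no.
That gives 8 matching atoms.

8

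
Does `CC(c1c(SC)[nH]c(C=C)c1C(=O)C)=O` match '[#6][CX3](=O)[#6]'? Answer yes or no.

Yes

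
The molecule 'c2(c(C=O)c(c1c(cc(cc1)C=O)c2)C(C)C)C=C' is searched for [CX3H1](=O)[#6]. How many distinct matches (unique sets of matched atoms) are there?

2

[CX3H1](=O)[#6] is the SMARTS for an aldehyde: an sp2 carbon with one H, double-bonded to O and single-bonded to carbon.
The molecule carries 2 separate instances of an aldehyde (-CHO) meeting every constraint; each maps to a distinct set of atoms, giving 2 matches.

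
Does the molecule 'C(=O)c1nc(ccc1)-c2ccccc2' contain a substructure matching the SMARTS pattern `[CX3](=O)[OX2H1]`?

The pattern [CX3](=O)[OX2H1] describes an sp2 carbon double-bonded to O and single-bonded to an -OH oxygen — a carboxylic acid.
The closest candidate here is an aldehyde (-CHO), but there is no singly-bonded oxygen on the carbonyl carbon. No other fragment satisfies the full query, so there is no match.

No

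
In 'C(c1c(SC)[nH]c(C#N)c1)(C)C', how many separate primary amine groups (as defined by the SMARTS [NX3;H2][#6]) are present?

[NX3;H2][#6] is the SMARTS for a primary amine: a trivalent nitrogen with two H attached to carbon.
The molecule has a nitrile (-C#N), but the nitrogen is NX1 (triple-bonded), not NX3 with two H; nothing else fits, so there are 0 matches.

0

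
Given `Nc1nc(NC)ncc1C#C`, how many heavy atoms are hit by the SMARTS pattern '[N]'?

2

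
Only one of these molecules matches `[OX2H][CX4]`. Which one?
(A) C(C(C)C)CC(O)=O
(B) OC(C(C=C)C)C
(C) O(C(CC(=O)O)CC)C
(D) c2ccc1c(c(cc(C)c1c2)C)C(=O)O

[OX2H][CX4] describes a hydroxyl oxygen bound to an sp3 (X4) carbon (an aliphatic alcohol).
(A) has a carboxylic acid group (-C(=O)OH) but the -OH is on a CX3 carbonyl carbon, not a CX4 carbon.
(B) contains a hydroxyl group (-OH), which satisfies every atom and bond constraint.
(C) has a carboxylic acid group (-C(=O)OH) but the -OH is on a CX3 carbonyl carbon, not a CX4 carbon.
(D) has a carboxylic acid group (-C(=O)OH) but the -OH is on a CX3 carbonyl carbon, not a CX4 carbon.
So the answer is (B).

B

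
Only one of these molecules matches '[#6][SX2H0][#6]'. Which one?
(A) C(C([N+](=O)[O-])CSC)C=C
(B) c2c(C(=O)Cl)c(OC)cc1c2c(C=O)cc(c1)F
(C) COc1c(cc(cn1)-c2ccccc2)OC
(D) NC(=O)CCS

A

[#6][SX2H0][#6] describes an aliphatic sulfur bridging two carbons with no H on the sulfur (a thioether).
(A) contains a methylthio ether (-SCH3), which satisfies every atom and bond constraint.
(B) has a methoxy ether (-OCH3) but the bridging atom is O, not S.
(C) has a methoxy ether (-OCH3) but the bridging atom is O, not S.
(D) has a thiol (-SH) but the sulfur has H1, not H0 bridging two carbons.
So the answer is (A).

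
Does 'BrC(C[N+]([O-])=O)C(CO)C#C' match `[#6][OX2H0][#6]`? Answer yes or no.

No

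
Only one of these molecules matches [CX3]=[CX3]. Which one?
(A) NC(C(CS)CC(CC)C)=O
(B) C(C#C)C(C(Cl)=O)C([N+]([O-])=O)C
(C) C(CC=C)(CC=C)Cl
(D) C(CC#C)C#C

C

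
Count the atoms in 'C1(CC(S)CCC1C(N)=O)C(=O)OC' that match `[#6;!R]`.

3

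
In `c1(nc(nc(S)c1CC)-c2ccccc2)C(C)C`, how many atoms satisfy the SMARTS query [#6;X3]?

Check the 18 heavy atoms by environment: 2× n (aromatic, X2) → no; 10× c (aromatic, X3) → match; 5× C (X4) → no; 1× S (X2) → no.
That gives 10 matching atoms.

10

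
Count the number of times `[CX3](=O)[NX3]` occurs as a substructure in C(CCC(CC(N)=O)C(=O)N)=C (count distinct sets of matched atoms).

[CX3](=O)[NX3] is the SMARTS for an amide: a carbonyl carbon bonded to a trivalent nitrogen.
The molecule carries 2 separate instances of a primary amide (-C(=O)NH2) meeting every constraint; each maps to a distinct set of atoms, giving 2 matches.

2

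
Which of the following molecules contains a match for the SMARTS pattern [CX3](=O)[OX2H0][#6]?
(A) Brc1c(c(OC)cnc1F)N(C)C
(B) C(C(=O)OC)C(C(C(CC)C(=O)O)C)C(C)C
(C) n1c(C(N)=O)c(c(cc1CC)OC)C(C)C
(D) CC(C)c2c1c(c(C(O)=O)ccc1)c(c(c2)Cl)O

B

[CX3](=O)[OX2H0][#6] describes a carbonyl carbon bonded to an oxygen that is itself bonded to carbon (no H on that O) (an ester).
(A) has a methoxy ether (-OCH3) but the ether oxygen is not adjacent to a C=O carbon.
(B) contains a methyl-ester group (-C(=O)OCH3), which satisfies every atom and bond constraint.
(C) has a methoxy ether (-OCH3) but the ether oxygen is not adjacent to a C=O carbon.
(D) has a carboxylic acid group (-C(=O)OH) but the singly-bonded O carries H (OX2H1, not H0).
So the answer is (B).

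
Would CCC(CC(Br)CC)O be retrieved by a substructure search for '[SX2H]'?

The pattern [SX2H] describes an aliphatic sulfur with two connections, one being H — a thiol.
The closest candidate here is a hydroxyl group (-OH), but it is an -OH, not an -SH. No other fragment satisfies the full query, so there is no match.

No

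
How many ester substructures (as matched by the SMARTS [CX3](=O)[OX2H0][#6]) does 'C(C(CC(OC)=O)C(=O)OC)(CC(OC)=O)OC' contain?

3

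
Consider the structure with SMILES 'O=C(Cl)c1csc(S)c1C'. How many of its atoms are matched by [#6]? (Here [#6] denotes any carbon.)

6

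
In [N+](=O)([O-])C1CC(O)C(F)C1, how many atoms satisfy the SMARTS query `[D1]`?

4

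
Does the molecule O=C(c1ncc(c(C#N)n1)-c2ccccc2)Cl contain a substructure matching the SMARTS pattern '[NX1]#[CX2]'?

Yes

The pattern [NX1]#[CX2] describes a nitrogen triple-bonded to a two-connected carbon — a nitrile.
The molecule carries a nitrile (-C#N), whose atoms satisfy every constraint of the query, so the pattern matches.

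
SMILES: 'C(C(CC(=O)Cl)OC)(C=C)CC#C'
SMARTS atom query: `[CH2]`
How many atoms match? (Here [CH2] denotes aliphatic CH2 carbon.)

3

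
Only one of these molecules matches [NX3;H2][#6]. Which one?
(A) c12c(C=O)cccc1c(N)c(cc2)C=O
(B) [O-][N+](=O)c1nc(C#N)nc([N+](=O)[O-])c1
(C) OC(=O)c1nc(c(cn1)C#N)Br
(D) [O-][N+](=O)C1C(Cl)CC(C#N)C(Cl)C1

A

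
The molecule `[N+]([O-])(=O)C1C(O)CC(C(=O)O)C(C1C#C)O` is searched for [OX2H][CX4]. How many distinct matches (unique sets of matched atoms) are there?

[OX2H][CX4] is the SMARTS for an aliphatic alcohol: a hydroxyl oxygen bound to an sp3 (X4) carbon.
The molecule carries 2 separate instances of a hydroxyl group (-OH) meeting every constraint; each maps to a distinct set of atoms, giving 2 matches.

2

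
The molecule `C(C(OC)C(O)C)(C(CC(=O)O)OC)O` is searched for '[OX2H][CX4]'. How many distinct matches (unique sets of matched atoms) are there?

[OX2H][CX4] is the SMARTS for an aliphatic alcohol: a hydroxyl oxygen bound to an sp3 (X4) carbon.
The molecule carries 2 separate instances of a hydroxyl group (-OH) meeting every constraint; each maps to a distinct set of atoms, giving 2 matches.

2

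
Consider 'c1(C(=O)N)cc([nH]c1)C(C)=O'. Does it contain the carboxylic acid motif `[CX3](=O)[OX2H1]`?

No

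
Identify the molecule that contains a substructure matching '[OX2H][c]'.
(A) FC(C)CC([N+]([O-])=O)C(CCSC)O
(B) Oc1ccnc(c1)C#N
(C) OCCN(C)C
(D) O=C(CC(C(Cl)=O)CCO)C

B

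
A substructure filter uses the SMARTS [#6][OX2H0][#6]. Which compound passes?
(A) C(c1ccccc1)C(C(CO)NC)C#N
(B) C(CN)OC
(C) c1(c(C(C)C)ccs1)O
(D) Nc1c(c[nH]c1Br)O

[#6][OX2H0][#6] describes an aliphatic oxygen bridging two carbons with no H on the oxygen (an ether).
(A) has a hydroxyl group (-OH) but the oxygen has H1, not H0 bridging two carbons.
(B) contains a methoxy ether (-OCH3), which satisfies every atom and bond constraint.
(C) has a hydroxyl group (-OH) but the oxygen has H1, not H0 bridging two carbons.
(D) has a hydroxyl group (-OH) but the oxygen has H1, not H0 bridging two carbons.
So the answer is (B).

B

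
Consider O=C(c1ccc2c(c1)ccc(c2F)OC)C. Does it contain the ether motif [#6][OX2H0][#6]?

The pattern [#6][OX2H0][#6] describes an aliphatic oxygen bridging two carbons with no H on the oxygen — an ether.
The molecule carries a methoxy ether (-OCH3), whose atoms satisfy every constraint of the query, so the pattern matches.

Yes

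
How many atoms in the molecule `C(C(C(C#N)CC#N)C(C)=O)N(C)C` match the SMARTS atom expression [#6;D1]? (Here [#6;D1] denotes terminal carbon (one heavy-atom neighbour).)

3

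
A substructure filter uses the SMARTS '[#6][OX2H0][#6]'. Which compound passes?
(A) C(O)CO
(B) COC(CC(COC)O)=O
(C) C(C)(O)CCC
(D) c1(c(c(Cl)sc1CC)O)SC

[#6][OX2H0][#6] describes an aliphatic oxygen bridging two carbons with no H on the oxygen (an ether).
(A) has a hydroxyl group (-OH) but the oxygen has H1, not H0 bridging two carbons.
(B) contains a methoxy ether (-OCH3), which satisfies every atom and bond constraint.
(C) has a hydroxyl group (-OH) but the oxygen has H1, not H0 bridging two carbons.
(D) has a hydroxyl group (-OH) but the oxygen has H1, not H0 bridging two carbons.
So the answer is (B).

B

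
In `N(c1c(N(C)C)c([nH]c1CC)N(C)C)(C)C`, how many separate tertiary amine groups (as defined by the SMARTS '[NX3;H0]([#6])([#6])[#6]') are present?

3

[NX3;H0]([#6])([#6])[#6] is the SMARTS for a tertiary amine: a trivalent nitrogen with no H, bonded to three carbons.
The molecule carries 3 separate instances of a dimethylamino group (-N(CH3)2) meeting every constraint; each maps to a distinct set of atoms, giving 3 matches.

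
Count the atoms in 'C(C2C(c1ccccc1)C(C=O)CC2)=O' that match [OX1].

The query [OX1] means: aliphatic oxygen with one total connection — typically a carbonyl =O or an oxide.
Check the 15 heavy atoms by environment: 5× C (X4) → no; 2× C (X3) → no; 2× O (X1) → match; 6× c (aromatic, X3) → no.
That gives 2 matching atoms.

2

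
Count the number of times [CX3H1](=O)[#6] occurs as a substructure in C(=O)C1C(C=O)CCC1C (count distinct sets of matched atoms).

[CX3H1](=O)[#6] is the SMARTS for an aldehyde: an sp2 carbon with one H, double-bonded to O and single-bonded to carbon.
The molecule carries 2 separate instances of an aldehyde (-CHO) meeting every constraint; each maps to a distinct set of atoms, giving 2 matches.

2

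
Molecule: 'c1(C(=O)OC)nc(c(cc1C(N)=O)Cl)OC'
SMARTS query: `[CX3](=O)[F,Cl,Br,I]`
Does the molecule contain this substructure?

No

The pattern [CX3](=O)[F,Cl,Br,I] describes a carbonyl carbon bonded to a halogen — an acyl halide.
The closest candidate here is a methyl-ester group (-C(=O)OCH3), but the carbonyl is bonded to -O-C, not to a halogen. No other fragment satisfies the full query, so there is no match.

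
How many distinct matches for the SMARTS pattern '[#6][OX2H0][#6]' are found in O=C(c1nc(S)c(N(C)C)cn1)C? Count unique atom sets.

[#6][OX2H0][#6] is the SMARTS for an ether: an aliphatic oxygen bridging two carbons with no H on the oxygen.
No fragment in the molecule satisfies every constraint, giving 0 matches.

0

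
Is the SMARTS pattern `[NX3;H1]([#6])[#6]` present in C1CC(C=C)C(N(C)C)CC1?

The pattern [NX3;H1]([#6])[#6] describes a trivalent nitrogen with one H, bonded to two carbons — a secondary amine.
The closest candidate here is a dimethylamino group (-N(CH3)2), but the nitrogen has H0, not H1. No other fragment satisfies the full query, so there is no match.

No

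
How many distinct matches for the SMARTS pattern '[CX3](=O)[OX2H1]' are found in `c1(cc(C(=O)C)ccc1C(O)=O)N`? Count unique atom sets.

[CX3](=O)[OX2H1] is the SMARTS for a carboxylic acid: an sp2 carbon double-bonded to O and single-bonded to an -OH oxygen.
Exactly one fragment in the molecule meets all constraints, giving 1 match.

1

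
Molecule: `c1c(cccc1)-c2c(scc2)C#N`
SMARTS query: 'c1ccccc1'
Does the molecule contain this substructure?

Yes

The pattern c1ccccc1 describes six aromatic carbons in a ring — a benzene ring.
The molecule carries a phenyl ring, whose atoms satisfy every constraint of the query, so the pattern matches.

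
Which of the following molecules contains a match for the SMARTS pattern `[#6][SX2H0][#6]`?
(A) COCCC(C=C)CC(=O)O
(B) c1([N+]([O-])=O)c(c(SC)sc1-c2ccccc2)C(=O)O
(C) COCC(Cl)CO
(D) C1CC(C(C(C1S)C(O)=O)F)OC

B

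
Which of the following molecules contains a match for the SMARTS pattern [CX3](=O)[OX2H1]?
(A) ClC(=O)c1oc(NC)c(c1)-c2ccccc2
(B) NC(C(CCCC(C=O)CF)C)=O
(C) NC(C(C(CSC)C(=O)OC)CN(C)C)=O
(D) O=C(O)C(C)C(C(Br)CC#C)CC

D

[CX3](=O)[OX2H1] describes an sp2 carbon double-bonded to O and single-bonded to an -OH oxygen (a carboxylic acid).
(A) has an acyl chloride (-C(=O)Cl) but the carbonyl is bonded to Cl, not to an -OH oxygen.
(B) has an aldehyde (-CHO) but there is no singly-bonded oxygen on the carbonyl carbon.
(C) has a methyl-ester group (-C(=O)OCH3) but the singly-bonded O has no H (OX2H0, not OX2H1).
(D) contains a carboxylic acid group (-C(=O)OH), which satisfies every atom and bond constraint.
So the answer is (D).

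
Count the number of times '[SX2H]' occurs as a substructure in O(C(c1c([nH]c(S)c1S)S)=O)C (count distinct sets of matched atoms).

3

[SX2H] is the SMARTS for a thiol: an aliphatic sulfur with two connections, one being H.
The molecule carries 3 separate instances of a thiol (-SH) meeting every constraint; each maps to a distinct set of atoms, giving 3 matches.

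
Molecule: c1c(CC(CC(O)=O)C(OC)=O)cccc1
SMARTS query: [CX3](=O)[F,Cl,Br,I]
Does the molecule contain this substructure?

The pattern [CX3](=O)[F,Cl,Br,I] describes a carbonyl carbon bonded to a halogen — an acyl halide.
The closest candidate here is a carboxylic acid group (-C(=O)OH), but the carbonyl is bonded to -OH, not to a halogen. No other fragment satisfies the full query, so there is no match.

No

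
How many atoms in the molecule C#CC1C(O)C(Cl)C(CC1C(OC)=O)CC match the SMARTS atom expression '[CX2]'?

2

The query [CX2] means: C with X2: aliphatic carbon with exactly 2 total connections.
Check the 16 heavy atoms by environment: 9× C (X4) → no; 1× C (X3) → no; 1× O (X1) → no; 2× O (X2) → no; 2× C (X2) → match; 1× Cl (X1) → no.
That gives 2 matching atoms.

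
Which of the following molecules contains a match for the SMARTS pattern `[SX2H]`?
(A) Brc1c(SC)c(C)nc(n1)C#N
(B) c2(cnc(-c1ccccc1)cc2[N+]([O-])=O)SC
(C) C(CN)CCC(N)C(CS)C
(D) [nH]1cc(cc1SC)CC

[SX2H] describes an aliphatic sulfur with two connections, one being H (a thiol).
(A) has a methylthio ether (-SCH3) but the sulfur has H0 (bonded to two carbons), not H1.
(B) has a methylthio ether (-SCH3) but the sulfur has H0 (bonded to two carbons), not H1.
(C) contains a thiol (-SH), which satisfies every atom and bond constraint.
(D) has a methylthio ether (-SCH3) but the sulfur has H0 (bonded to two carbons), not H1.
So the answer is (C).

C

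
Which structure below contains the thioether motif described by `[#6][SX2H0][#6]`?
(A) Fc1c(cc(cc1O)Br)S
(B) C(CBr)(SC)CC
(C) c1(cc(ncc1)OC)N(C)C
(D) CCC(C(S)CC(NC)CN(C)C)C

B

[#6][SX2H0][#6] describes an aliphatic sulfur bridging two carbons with no H on the sulfur (a thioether).
(A) has a thiol (-SH) but the sulfur has H1, not H0 bridging two carbons.
(B) contains a methylthio ether (-SCH3), which satisfies every atom and bond constraint.
(C) has a methoxy ether (-OCH3) but the bridging atom is O, not S.
(D) has a thiol (-SH) but the sulfur has H1, not H0 bridging two carbons.
So the answer is (B).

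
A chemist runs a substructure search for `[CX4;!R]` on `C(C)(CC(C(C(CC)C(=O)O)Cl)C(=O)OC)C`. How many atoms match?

10

The query [CX4;!R] means: aliphatic carbon with four total connections, not in a ring.
Check the 17 heavy atoms by environment: 10× C (X4, acyclic) → match; 2× C (X3, acyclic) → no; 2× O (X1, acyclic) → no; 2× O (X2, acyclic) → no; 1× Cl (X1, acyclic) → no.
That gives 10 matching atoms.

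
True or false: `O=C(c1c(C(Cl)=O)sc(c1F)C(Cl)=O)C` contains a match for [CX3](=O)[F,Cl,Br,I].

True

The pattern [CX3](=O)[F,Cl,Br,I] describes a carbonyl carbon bonded to a halogen — an acyl halide.
The molecule carries an acyl chloride (-C(=O)Cl), whose atoms satisfy every constraint of the query, so the pattern matches.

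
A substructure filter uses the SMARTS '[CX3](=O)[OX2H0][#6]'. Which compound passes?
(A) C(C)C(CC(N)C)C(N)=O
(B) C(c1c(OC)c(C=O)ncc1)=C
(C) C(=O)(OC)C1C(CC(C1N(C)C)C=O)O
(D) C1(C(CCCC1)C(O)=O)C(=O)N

[CX3](=O)[OX2H0][#6] describes a carbonyl carbon bonded to an oxygen that is itself bonded to carbon (no H on that O) (an ester).
(A) has a primary amide (-C(=O)NH2) but the carbonyl is bonded to N, not to an O-C linkage.
(B) has a methoxy ether (-OCH3) but the ether oxygen is not adjacent to a C=O carbon.
(C) contains a methyl-ester group (-C(=O)OCH3), which satisfies every atom and bond constraint.
(D) has a primary amide (-C(=O)NH2) but the carbonyl is bonded to N, not to an O-C linkage.
So the answer is (C).

C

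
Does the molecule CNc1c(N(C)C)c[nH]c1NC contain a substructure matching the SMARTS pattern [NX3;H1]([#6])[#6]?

The pattern [NX3;H1]([#6])[#6] describes a trivalent nitrogen with one H, bonded to two carbons — a secondary amine.
The molecule carries an N-methylamino group (-NHCH3), whose atoms satisfy every constraint of the query, so the pattern matches.

Yes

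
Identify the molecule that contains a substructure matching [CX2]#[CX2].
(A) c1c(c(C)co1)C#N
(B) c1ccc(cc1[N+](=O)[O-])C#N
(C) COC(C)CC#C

[CX2]#[CX2] describes a carbon-carbon triple bond (an alkyne).
(A) has a nitrile (-C#N) but the triple bond is C#N, not C#C.
(B) has a nitrile (-C#N) but the triple bond is C#N, not C#C.
(C) contains an ethynyl group (-C#CH), which satisfies every atom and bond constraint.
So the answer is (C).

C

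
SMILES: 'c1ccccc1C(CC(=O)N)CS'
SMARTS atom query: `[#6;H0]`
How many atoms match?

The query [#6;H0] means: any carbon with no attached hydrogen.
Check the 13 heavy atoms by environment: 2× C (H2) → no; 1× C (H1) → no; 1× C (H0) → match; 1× O (H0) → no; 1× N (H2) → no; 1× c (aromatic, H0) → match; 5× c (aromatic, H1) → no; 1× S (H1) → no.
Summing the matching environments: 1 + 1 = 2 matching atoms.

2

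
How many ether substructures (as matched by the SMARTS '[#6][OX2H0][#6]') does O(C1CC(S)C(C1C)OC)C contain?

2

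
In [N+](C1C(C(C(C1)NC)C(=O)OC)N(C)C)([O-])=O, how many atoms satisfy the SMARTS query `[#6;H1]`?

Check the 17 heavy atoms by environment: 4× C (H1) → match; 1× C (H2) → no; 1× N (charge +1, H0) → no; 1× O (charge -1, H0) → no; 3× O (H0) → no; 1× N (H1) → no; 4× C (H3) → no; 1× C (H0) → no; 1× N (H0) → no.
That gives 4 matching atoms.

4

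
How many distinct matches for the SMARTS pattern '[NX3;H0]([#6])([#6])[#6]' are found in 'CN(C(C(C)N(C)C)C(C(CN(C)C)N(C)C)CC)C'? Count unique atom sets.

4

[NX3;H0]([#6])([#6])[#6] is the SMARTS for a tertiary amine: a trivalent nitrogen with no H, bonded to three carbons.
The molecule carries 4 separate instances of a dimethylamino group (-N(CH3)2) meeting every constraint; each maps to a distinct set of atoms, giving 4 matches.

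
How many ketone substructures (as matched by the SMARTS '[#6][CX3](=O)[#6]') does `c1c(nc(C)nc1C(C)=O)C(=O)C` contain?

2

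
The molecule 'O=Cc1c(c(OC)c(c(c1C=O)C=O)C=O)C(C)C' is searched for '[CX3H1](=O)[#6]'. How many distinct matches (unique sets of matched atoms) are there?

4

[CX3H1](=O)[#6] is the SMARTS for an aldehyde: an sp2 carbon with one H, double-bonded to O and single-bonded to carbon.
The molecule carries 4 separate instances of an aldehyde (-CHO) meeting every constraint; each maps to a distinct set of atoms, giving 4 matches.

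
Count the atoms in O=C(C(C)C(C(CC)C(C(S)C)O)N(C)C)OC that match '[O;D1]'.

The query [O;D1] means: aliphatic oxygen bonded to exactly one heavy atom.
Check the 18 heavy atoms by environment: 6× C (D1) → no; 6× C (D3) → no; 2× O (D1) → match; 1× C (D2) → no; 1× N (D3) → no; 1× O (D2) → no; 1× S (D1) → no.
That gives 2 matching atoms.

2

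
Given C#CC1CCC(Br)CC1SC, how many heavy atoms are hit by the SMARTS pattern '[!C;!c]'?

2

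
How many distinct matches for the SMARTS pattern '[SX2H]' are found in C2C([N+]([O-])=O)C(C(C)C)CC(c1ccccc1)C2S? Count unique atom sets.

[SX2H] is the SMARTS for a thiol: an aliphatic sulfur with two connections, one being H.
Exactly one fragment in the molecule meets all constraints, giving 1 match.

1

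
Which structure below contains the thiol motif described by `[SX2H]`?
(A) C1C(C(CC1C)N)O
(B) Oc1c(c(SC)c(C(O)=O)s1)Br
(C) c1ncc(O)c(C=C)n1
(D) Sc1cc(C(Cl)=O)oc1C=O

D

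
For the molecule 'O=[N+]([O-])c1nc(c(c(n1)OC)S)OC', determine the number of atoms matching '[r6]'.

6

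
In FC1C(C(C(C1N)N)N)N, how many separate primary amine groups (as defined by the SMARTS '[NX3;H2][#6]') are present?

[NX3;H2][#6] is the SMARTS for a primary amine: a trivalent nitrogen with two H attached to carbon.
The molecule carries 4 separate instances of a primary amino group (-NH2) meeting every constraint; each maps to a distinct set of atoms, giving 4 matches.

4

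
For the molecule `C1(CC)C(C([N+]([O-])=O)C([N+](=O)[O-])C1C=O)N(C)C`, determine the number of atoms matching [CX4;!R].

The query [CX4;!R] means: aliphatic carbon with four total connections, not in a ring.
Check the 18 heavy atoms by environment: 5× C (X4, in 5-ring) → no; 2× N (charge +1, X3, acyclic) → no; 2× O (charge -1, X1, acyclic) → no; 3× O (X1, acyclic) → no; 4× C (X4, acyclic) → match; 1× N (X3, acyclic) → no; 1× C (X3, acyclic) → no.
That gives 4 matching atoms.

4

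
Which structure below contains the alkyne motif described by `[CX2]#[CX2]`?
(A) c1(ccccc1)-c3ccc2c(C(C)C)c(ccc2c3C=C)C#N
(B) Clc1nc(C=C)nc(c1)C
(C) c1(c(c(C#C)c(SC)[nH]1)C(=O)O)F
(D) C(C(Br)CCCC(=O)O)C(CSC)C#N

C

[CX2]#[CX2] describes a carbon-carbon triple bond (an alkyne).
(A) has a nitrile (-C#N) but the triple bond is C#N, not C#C.
(B) has a vinyl group (-CH=CH2) but the C=C is a double bond; both carbons are CX3, not CX2.
(C) contains an ethynyl group (-C#CH), which satisfies every atom and bond constraint.
(D) has a nitrile (-C#N) but the triple bond is C#N, not C#C.
So the answer is (C).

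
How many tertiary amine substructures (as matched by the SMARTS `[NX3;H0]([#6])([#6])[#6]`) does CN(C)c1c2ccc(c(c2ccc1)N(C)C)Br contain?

2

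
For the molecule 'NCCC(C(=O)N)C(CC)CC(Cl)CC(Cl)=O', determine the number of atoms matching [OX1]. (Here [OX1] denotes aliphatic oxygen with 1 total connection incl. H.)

The query [OX1] means: aliphatic oxygen with one total connection — typically a carbonyl =O or an oxide.
Check the 17 heavy atoms by environment: 9× C (X4) → no; 2× N (X3) → no; 2× Cl (X1) → no; 2× C (X3) → no; 2× O (X1) → match.
That gives 2 matching atoms.

2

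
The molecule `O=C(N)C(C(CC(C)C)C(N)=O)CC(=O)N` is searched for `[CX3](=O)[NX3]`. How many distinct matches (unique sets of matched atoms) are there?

3

[CX3](=O)[NX3] is the SMARTS for an amide: a carbonyl carbon bonded to a trivalent nitrogen.
The molecule carries 3 separate instances of a primary amide (-C(=O)NH2) meeting every constraint; each maps to a distinct set of atoms, giving 3 matches.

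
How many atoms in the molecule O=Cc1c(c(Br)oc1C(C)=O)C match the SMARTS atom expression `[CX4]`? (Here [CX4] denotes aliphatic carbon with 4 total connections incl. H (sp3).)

2

The query [CX4] means: C with X4: aliphatic carbon with exactly 4 total connections (bonds + H).
Check the 12 heavy atoms by environment: 1× o (aromatic, X2) → no; 4× c (aromatic, X3) → no; 1× Br (X1) → no; 2× C (X3) → no; 2× O (X1) → no; 2× C (X4) → match.
That gives 2 matching atoms.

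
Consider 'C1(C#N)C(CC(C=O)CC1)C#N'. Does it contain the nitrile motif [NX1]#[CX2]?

The pattern [NX1]#[CX2] describes a nitrogen triple-bonded to a two-connected carbon — a nitrile.
The molecule carries a nitrile (-C#N), whose atoms satisfy every constraint of the query, so the pattern matches.

Yes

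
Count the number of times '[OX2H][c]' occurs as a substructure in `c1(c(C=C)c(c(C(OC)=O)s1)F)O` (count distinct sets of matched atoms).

1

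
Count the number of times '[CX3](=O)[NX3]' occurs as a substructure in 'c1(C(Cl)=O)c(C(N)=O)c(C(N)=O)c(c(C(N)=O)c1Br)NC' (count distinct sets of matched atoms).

3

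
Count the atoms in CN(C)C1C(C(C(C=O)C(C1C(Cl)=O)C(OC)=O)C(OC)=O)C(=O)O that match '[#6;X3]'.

The query [#6;X3] means: any carbon (aromatic or not) with three total connections.
Check the 25 heavy atoms by environment: 10× C (X4) → no; 5× C (X3) → match; 5× O (X1) → no; 3× O (X2) → no; 1× Cl (X1) → no; 1× N (X3) → no.
That gives 5 matching atoms.

5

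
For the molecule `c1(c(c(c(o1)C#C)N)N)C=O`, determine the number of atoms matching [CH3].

0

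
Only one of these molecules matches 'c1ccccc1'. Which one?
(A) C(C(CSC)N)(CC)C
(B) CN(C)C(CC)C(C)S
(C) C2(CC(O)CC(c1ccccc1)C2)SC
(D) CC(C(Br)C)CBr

c1ccccc1 describes six aromatic carbons in a ring (a benzene ring).
(A) has a methyl group (-CH3) but no six-membered all-carbon aromatic ring is present.
(B) has a methyl group (-CH3) but no six-membered all-carbon aromatic ring is present.
(C) contains a phenyl ring, which satisfies every atom and bond constraint.
(D) has a methyl group (-CH3) but no six-membered all-carbon aromatic ring is present.
So the answer is (C).

C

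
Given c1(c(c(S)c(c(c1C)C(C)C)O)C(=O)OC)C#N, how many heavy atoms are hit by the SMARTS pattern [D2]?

2

The query [D2] means: atom with exactly two heavy-atom neighbours.
Check the 18 heavy atoms by environment: 6× c (aromatic, D3) → no; 2× O (D1) → no; 2× C (D3) → no; 4× C (D1) → no; 1× O (D2) → match; 1× C (D2) → match; 1× N (D1) → no; 1× S (D1) → no.
Summing the matching environments: 1 + 1 = 2 matching atoms.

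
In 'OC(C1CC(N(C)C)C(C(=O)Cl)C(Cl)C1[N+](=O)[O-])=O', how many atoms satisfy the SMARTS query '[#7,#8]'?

7

Check the 19 heavy atoms by environment: 10× C → no; 4× O → match; 2× Cl → no; 1× N (charge +1) → match; 1× O (charge -1) → match; 1× N → match.
Summing the matching environments: 4 + 1 + 1 + 1 = 7 matching atoms.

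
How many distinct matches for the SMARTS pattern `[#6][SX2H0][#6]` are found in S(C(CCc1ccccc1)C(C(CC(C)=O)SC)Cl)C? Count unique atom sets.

[#6][SX2H0][#6] is the SMARTS for a thioether: an aliphatic sulfur bridging two carbons with no H on the sulfur.
The molecule carries 2 separate instances of a methylthio ether (-SCH3) meeting every constraint; each maps to a distinct set of atoms, giving 2 matches.

2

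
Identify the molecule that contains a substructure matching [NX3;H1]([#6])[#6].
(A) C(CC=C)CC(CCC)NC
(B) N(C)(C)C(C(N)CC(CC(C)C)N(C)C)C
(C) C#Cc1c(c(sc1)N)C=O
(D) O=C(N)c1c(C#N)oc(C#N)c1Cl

[NX3;H1]([#6])[#6] describes a trivalent nitrogen with one H, bonded to two carbons (a secondary amine).
(A) contains an N-methylamino group (-NHCH3), which satisfies every atom and bond constraint.
(B) has a dimethylamino group (-N(CH3)2) but the nitrogen has H0, not H1.
(C) has a primary amino group (-NH2) but the nitrogen has H2 and only one carbon neighbour.
(D) has a primary amide (-C(=O)NH2) but the -C(=O)NH2 nitrogen has H2, not H1.
So the answer is (A).

A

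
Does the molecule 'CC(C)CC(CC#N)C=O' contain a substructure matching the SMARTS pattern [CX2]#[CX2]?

The pattern [CX2]#[CX2] describes a carbon-carbon triple bond — an alkyne.
The closest candidate here is a nitrile (-C#N), but the triple bond is C#N, not C#C. No other fragment satisfies the full query, so there is no match.

No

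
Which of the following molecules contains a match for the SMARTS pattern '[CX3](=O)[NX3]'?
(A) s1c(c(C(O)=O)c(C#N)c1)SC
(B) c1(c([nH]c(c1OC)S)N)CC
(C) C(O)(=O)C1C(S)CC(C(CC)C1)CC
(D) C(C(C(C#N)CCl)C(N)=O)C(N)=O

D

[CX3](=O)[NX3] describes a carbonyl carbon bonded to a trivalent nitrogen (an amide).
(A) has a carboxylic acid group (-C(=O)OH) but the carbonyl is bonded to O, not to an NX3 nitrogen.
(B) has a primary amino group (-NH2) but the -NH2 is not attached to a carbonyl carbon.
(C) has a carboxylic acid group (-C(=O)OH) but the carbonyl is bonded to O, not to an NX3 nitrogen.
(D) contains a primary amide (-C(=O)NH2), which satisfies every atom and bond constraint.
So the answer is (D).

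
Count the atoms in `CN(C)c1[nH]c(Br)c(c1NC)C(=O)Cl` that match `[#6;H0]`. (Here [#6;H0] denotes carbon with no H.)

Check the 14 heavy atoms by environment: 1× n (aromatic, H1) → no; 4× c (aromatic, H0) → match; 1× C (H0) → match; 1× O (H0) → no; 1× Cl (H0) → no; 1× Br (H0) → no; 1× N (H1) → no; 3× C (H3) → no; 1× N (H0) → no.
Summing the matching environments: 4 + 1 = 5 matching atoms.

5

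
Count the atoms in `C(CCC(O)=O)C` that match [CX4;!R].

4

The query [CX4;!R] means: aliphatic carbon with four total connections, not in a ring.
Check the 7 heavy atoms by environment: 4× C (X4, acyclic) → match; 1× C (X3, acyclic) → no; 1× O (X1, acyclic) → no; 1× O (X2, acyclic) → no.
That gives 4 matching atoms.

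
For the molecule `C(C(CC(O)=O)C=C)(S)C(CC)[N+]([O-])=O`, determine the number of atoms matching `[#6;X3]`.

3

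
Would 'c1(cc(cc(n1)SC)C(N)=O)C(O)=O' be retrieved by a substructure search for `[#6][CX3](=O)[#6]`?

The pattern [#6][CX3](=O)[#6] describes a carbonyl carbon (no H) flanked by two carbons — a ketone.
The closest candidate here is a carboxylic acid group (-C(=O)OH), but one neighbour of the carbonyl carbon is O, not C. No other fragment satisfies the full query, so there is no match.

No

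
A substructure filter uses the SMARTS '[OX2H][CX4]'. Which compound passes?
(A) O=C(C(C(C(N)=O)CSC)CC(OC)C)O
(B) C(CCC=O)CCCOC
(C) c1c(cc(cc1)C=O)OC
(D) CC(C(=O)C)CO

D

[OX2H][CX4] describes a hydroxyl oxygen bound to an sp3 (X4) carbon (an aliphatic alcohol).
(A) has a carboxylic acid group (-C(=O)OH) but the -OH is on a CX3 carbonyl carbon, not a CX4 carbon.
(B) has a methoxy ether (-OCH3) but the oxygen has H0 (ether), not H1.
(C) has a methoxy ether (-OCH3) but the oxygen has H0 (ether), not H1.
(D) contains a hydroxyl group (-OH), which satisfies every atom and bond constraint.
So the answer is (D).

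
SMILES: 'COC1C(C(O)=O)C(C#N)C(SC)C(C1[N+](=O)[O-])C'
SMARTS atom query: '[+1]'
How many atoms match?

1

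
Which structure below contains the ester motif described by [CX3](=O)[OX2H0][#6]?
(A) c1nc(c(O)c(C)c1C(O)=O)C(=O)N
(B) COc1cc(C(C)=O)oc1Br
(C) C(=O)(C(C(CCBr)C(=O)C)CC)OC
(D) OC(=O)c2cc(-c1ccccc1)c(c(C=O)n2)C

C

[CX3](=O)[OX2H0][#6] describes a carbonyl carbon bonded to an oxygen that is itself bonded to carbon (no H on that O) (an ester).
(A) has a primary amide (-C(=O)NH2) but the carbonyl is bonded to N, not to an O-C linkage.
(B) has a methoxy ether (-OCH3) but the ether oxygen is not adjacent to a C=O carbon.
(C) contains a methyl-ester group (-C(=O)OCH3), which satisfies every atom and bond constraint.
(D) has a carboxylic acid group (-C(=O)OH) but the singly-bonded O carries H (OX2H1, not H0).
So the answer is (C).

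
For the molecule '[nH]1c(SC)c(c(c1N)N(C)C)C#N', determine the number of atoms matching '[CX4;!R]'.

3

Check the 13 heavy atoms by environment: 1× n (aromatic, X3, in 5-ring) → no; 4× c (aromatic, X3, in 5-ring) → no; 1× S (X2, acyclic) → no; 3× C (X4, acyclic) → match; 2× N (X3, acyclic) → no; 1× C (X2, acyclic) → no; 1× N (X1, acyclic) → no.
That gives 3 matching atoms.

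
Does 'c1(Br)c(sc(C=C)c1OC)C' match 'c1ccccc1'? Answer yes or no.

No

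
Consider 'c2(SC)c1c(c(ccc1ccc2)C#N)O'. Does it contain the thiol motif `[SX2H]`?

No

The pattern [SX2H] describes an aliphatic sulfur with two connections, one being H — a thiol.
The closest candidate here is a hydroxyl group (-OH), but it is an -OH, not an -SH. No other fragment satisfies the full query, so there is no match.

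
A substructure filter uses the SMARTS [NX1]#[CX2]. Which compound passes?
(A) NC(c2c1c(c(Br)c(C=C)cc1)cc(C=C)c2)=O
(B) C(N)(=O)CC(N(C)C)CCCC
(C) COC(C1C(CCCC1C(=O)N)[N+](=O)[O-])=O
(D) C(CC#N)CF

D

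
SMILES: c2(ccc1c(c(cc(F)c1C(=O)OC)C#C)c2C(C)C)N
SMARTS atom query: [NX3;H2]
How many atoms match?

1

The query [NX3;H2] means: aliphatic N with 3 total connections, two of them H — an -NH2 nitrogen (amine or amide).
Check the 21 heavy atoms by environment: 7× c (aromatic, H0, X3) → no; 3× c (aromatic, H1, X3) → no; 1× F (H0, X1) → no; 1× C (H0, X2) → no; 1× C (H1, X2) → no; 1× N (H2, X3) → match; 1× C (H0, X3) → no; 1× O (H0, X1) → no; 1× O (H0, X2) → no; 3× C (H3, X4) → no; 1× C (H1, X4) → no.
That gives 1 matching atom.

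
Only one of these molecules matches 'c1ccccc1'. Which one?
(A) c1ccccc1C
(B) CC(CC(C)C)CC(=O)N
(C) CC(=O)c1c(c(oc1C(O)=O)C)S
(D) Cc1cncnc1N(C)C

A

c1ccccc1 describes six aromatic carbons in a ring (a benzene ring).
(A) contains the required atom environment, so the pattern matches.
(B) has a methyl group (-CH3) but no six-membered all-carbon aromatic ring is present.
(C) has a methyl group (-CH3) but no six-membered all-carbon aromatic ring is present.
(D) has a methyl group (-CH3) but no six-membered all-carbon aromatic ring is present.
So the answer is (A).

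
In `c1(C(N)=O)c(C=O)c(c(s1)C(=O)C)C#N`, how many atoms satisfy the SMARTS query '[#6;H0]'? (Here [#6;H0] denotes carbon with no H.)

7

Check the 15 heavy atoms by environment: 1× s (aromatic, H0) → no; 4× c (aromatic, H0) → match; 1× C (H1) → no; 3× O (H0) → no; 3× C (H0) → match; 1× N (H2) → no; 1× N (H0) → no; 1× C (H3) → no.
Summing the matching environments: 4 + 3 = 7 matching atoms.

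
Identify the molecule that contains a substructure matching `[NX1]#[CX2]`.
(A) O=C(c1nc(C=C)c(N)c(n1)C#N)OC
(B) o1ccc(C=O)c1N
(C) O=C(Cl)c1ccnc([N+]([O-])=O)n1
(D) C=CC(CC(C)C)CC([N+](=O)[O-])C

A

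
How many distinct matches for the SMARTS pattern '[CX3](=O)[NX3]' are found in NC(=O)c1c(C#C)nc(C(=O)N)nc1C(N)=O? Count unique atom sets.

3

[CX3](=O)[NX3] is the SMARTS for an amide: a carbonyl carbon bonded to a trivalent nitrogen.
The molecule carries 3 separate instances of a primary amide (-C(=O)NH2) meeting every constraint; each maps to a distinct set of atoms, giving 3 matches.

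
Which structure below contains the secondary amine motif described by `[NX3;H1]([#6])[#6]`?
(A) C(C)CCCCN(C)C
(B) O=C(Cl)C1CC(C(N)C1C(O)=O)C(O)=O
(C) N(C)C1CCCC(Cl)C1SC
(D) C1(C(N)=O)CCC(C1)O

C

[NX3;H1]([#6])[#6] describes a trivalent nitrogen with one H, bonded to two carbons (a secondary amine).
(A) has a dimethylamino group (-N(CH3)2) but the nitrogen has H0, not H1.
(B) has a primary amino group (-NH2) but the nitrogen has H2 and only one carbon neighbour.
(C) contains an N-methylamino group (-NHCH3), which satisfies every atom and bond constraint.
(D) has a primary amide (-C(=O)NH2) but the -C(=O)NH2 nitrogen has H2, not H1.
So the answer is (C).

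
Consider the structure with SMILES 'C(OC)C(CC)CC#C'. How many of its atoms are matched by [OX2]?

The query [OX2] means: aliphatic oxygen with two total connections — ether, hydroxyl, or ester single-bond O.
Check the 9 heavy atoms by environment: 6× C (X4) → no; 2× C (X2) → no; 1× O (X2) → match.
That gives 1 matching atom.

1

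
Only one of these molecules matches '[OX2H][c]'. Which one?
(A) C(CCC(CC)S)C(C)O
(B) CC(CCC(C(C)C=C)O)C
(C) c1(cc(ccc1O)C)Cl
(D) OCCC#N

C

[OX2H][c] describes a hydroxyl oxygen attached to an aromatic carbon (a phenol).
(A) has a hydroxyl group (-OH) but the -OH is on an aliphatic carbon, not an aromatic c.
(B) has a hydroxyl group (-OH) but the -OH is on an aliphatic carbon, not an aromatic c.
(C) contains a hydroxyl group (-OH), which satisfies every atom and bond constraint.
(D) has a hydroxyl group (-OH) but the -OH is on an aliphatic carbon, not an aromatic c.
So the answer is (C).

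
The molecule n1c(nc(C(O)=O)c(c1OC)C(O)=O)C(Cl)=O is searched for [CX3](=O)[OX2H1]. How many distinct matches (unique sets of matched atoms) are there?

[CX3](=O)[OX2H1] is the SMARTS for a carboxylic acid: an sp2 carbon double-bonded to O and single-bonded to an -OH oxygen.
The molecule carries 2 separate instances of a carboxylic acid group (-C(=O)OH) meeting every constraint; each maps to a distinct set of atoms, giving 2 matches.

2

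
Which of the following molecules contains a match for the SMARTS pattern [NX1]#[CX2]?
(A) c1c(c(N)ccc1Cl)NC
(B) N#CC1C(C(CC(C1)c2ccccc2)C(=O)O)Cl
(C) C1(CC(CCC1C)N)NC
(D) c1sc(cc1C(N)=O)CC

B

[NX1]#[CX2] describes a nitrogen triple-bonded to a two-connected carbon (a nitrile).
(A) has a primary amino group (-NH2) but the nitrogen is NX3 (three connections), not NX1 triple-bonded.
(B) contains a nitrile (-C#N), which satisfies every atom and bond constraint.
(C) has a primary amino group (-NH2) but the nitrogen is NX3 (three connections), not NX1 triple-bonded.
(D) has a primary amide (-C(=O)NH2) but the nitrogen is NX3, not NX1.
So the answer is (B).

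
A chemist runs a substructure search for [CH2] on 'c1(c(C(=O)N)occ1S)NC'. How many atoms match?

0

Check the 11 heavy atoms by environment: 1× o (aromatic, H0) → no; 1× c (aromatic, H1) → no; 3× c (aromatic, H0) → no; 1× S (H1) → no; 1× C (H0) → no; 1× O (H0) → no; 1× N (H2) → no; 1× N (H1) → no; 1× C (H3) → no.
No environment satisfies the query, so 0 matching atoms.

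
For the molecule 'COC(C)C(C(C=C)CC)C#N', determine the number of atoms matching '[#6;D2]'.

The query [#6;D2] means: any carbon bonded to exactly two heavy atoms.
Check the 12 heavy atoms by environment: 4× C (D1) → no; 3× C (D3) → no; 3× C (D2) → match; 1× N (D1) → no; 1× O (D2) → no.
That gives 3 matching atoms.

3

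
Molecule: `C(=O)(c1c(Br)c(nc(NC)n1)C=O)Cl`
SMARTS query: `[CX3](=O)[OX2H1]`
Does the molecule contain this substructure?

No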